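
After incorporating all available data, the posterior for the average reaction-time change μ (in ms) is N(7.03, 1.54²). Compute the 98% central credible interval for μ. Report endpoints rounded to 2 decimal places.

[3.45, 10.61]

The posterior is symmetric, so the 98% equal-tailed interval is μ = 7.03 ± z·1.54 with z = 2.326.
Half-width: 2.326 × 1.54 = 3.58.
7.03 − 3.58 = 3.45; 7.03 + 3.58 = 10.61.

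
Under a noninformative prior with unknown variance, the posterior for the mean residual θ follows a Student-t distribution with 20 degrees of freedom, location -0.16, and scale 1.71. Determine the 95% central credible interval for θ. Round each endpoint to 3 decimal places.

[-3.727, 3.407]

The t_20 distribution is symmetric; the 95% interval is -0.16 ± t·1.71 with t_{0.975,20} = 2.086.
Half-width: 2.086 × 1.71 = 3.567.
-0.16 − 3.567 = -3.727; -0.16 + 3.567 = 3.407.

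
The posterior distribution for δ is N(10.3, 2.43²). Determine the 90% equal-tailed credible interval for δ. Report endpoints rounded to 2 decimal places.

[6.30, 14.30]

The posterior is symmetric, so the 90% equal-tailed interval is δ = 10.3 ± z·2.43 with z = 1.645.
Half-width: 1.645 × 2.43 = 4.00.
10.3 − 4.00 = 6.30; 10.3 + 4.00 = 14.30.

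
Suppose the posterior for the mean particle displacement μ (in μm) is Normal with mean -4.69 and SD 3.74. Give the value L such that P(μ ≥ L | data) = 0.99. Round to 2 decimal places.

Need L with P(μ ≥ L) = 0.99: L = -4.69 − z_{0.01}·3.74.
z = 2.326; L = -4.69 − 2.326 × 3.74 = -13.39.

-13.39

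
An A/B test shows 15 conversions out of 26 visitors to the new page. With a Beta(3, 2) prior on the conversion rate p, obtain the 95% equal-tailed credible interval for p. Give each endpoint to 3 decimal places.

Posterior: Beta(3+15, 2+11) = Beta(18, 13).
Equal-tailed 95% interval: the 0.025 and 0.975 quantiles of Beta(18, 13).
Posterior mean ≈ 0.581, SD ≈ 0.087; a Normal approximation gives roughly [0.410, 0.752].
Exact: F⁻¹(0.025) = 0.406; F⁻¹(0.975) = 0.745.

[0.406, 0.745]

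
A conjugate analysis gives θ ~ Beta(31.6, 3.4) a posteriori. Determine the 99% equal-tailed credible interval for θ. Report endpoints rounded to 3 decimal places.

Posterior: Beta(31.6, 3.4).
Equal-tailed 99% interval: the 0.005 and 0.995 quantiles of Beta(31.6, 3.4).
Posterior mean ≈ 0.903, SD ≈ 0.049; a Normal approximation gives roughly [0.776, 1.030].
Exact: F⁻¹(0.005) = 0.738; F⁻¹(0.995) = 0.986.

[0.738, 0.986]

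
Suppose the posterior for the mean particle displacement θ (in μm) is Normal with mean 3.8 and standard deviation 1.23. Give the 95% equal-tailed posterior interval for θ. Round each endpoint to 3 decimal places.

[1.389, 6.211]

The posterior is symmetric, so the 95% equal-tailed interval is θ = 3.8 ± z·1.23 with z = 1.960.
Half-width: 1.960 × 1.23 = 2.411.
3.8 − 2.411 = 1.389; 3.8 + 2.411 = 6.211.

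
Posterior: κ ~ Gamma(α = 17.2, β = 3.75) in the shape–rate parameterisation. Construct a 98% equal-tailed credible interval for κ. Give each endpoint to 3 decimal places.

[2.410, 7.543]

Posterior: Gamma(shape 17.2, rate 3.75).
Equal-tailed 98% interval: Gamma(17.2, 3.75) quantiles at 0.01 and 0.99.
Posterior mean ≈ 4.587, SD ≈ 1.106; a Normal approximation gives roughly [2.014, 7.159].
Exact: lower = 2.410; upper = 7.543.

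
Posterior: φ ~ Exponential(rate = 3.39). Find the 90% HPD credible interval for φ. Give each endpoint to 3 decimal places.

The exponential density is strictly decreasing on [0, ∞), so the HPD interval is anchored at 0: [0, q] with P(φ ≤ q) = 0.90.
q = −ln(1 − 0.90) / 3.39 = 2.3026 / 3.39 = 0.679.

[0.000, 0.679]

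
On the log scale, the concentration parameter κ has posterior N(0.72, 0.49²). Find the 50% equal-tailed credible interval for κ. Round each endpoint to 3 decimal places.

[1.476, 2.859]

On the log scale the 50% interval is 0.72 ± 0.674 × 0.49 = [0.3895, 1.0505].
Exponentiate: [e^0.3895, e^1.0505] = [1.476, 2.859].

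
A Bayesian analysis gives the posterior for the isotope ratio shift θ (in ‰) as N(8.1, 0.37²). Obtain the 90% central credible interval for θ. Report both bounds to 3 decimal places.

The posterior is symmetric, so the 90% equal-tailed interval is θ = 8.1 ± z·0.37 with z = 1.645.
Half-width: 1.645 × 0.37 = 0.609.
8.1 − 0.609 = 7.491; 8.1 + 0.609 = 8.709.

[7.491, 8.709]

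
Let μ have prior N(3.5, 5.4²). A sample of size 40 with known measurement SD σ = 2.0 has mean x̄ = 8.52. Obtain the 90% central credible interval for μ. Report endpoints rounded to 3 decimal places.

[7.984, 9.022]

Posterior precision = 1/5.4² + 40/2.0² = 0.0343 + 10.0000 = 10.0343, so posterior SD = 0.3157.
Posterior mean = (3.5/5.4² + 40·8.52/2.0²) / 10.0343 = 8.5028.
Interval: 8.5028 ± 1.645 × 0.3157 → [7.984, 9.022].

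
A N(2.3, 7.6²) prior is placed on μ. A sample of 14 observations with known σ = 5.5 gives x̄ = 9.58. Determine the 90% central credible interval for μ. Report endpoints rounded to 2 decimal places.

[6.94, 11.69]

Posterior precision = 1/7.6² + 14/5.5² = 0.0173 + 0.4628 = 0.4801, so posterior SD = 1.4432.
Posterior mean = (2.3/7.6² + 14·9.58/5.5²) / 0.4801 = 9.3175.
Interval: 9.3175 ± 1.645 × 1.4432 → [6.94, 11.69].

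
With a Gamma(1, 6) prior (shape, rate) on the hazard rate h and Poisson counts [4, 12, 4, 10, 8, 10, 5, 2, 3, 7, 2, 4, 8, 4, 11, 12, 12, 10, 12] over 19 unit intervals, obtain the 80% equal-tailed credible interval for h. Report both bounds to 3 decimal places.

Posterior: Gamma(1+140, 6+19) = Gamma(141, 25) (shape, rate).
Equal-tailed 80% interval: Gamma(141, 25) quantiles at 0.1 and 0.9.
Posterior mean ≈ 5.640, SD ≈ 0.475; a Normal approximation gives roughly [5.031, 6.249].
Exact: lower = 5.041; upper = 6.257.

[5.041, 6.257]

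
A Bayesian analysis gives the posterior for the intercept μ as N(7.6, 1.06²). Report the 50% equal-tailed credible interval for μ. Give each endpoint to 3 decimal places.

The posterior is symmetric, so the 50% equal-tailed interval is μ = 7.6 ± z·1.06 with z = 0.674.
Half-width: 0.674 × 1.06 = 0.715.
7.6 − 0.715 = 6.885; 7.6 + 0.715 = 8.315.

[6.885, 8.315]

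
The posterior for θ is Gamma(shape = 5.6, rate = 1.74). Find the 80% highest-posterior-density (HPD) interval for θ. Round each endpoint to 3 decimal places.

[1.344, 4.593]

The posterior is unimodal and skewed, so the HPD interval has equal density at both endpoints and is the shortest 80% interval.
Solving f(1.344) = f(4.593) with F(4.593) − F(1.344) = 0.80 gives [1.344, 4.593].
For comparison, the equal-tailed interval is [1.644, 5.038]; the HPD is narrower and shifted toward the mode.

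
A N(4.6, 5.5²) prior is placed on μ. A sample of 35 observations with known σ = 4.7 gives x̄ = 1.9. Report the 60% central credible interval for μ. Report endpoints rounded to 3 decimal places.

Posterior precision = 1/5.5² + 35/4.7² = 0.0331 + 1.5844 = 1.6175, so posterior SD = 0.7863.
Posterior mean = (4.6/5.5² + 35·1.9/4.7²) / 1.6175 = 1.9552.
Interval: 1.9552 ± 0.842 × 0.7863 → [1.293, 2.617].

[1.293, 2.617]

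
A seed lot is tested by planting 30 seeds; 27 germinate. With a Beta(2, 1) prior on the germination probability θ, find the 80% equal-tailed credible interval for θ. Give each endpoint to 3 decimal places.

Posterior: Beta(2+27, 1+3) = Beta(29, 4).
Equal-tailed 80% interval: the 0.1 and 0.9 quantiles of Beta(29, 4).
Posterior mean ≈ 0.879, SD ≈ 0.056; a Normal approximation gives roughly [0.807, 0.951].
Exact: F⁻¹(0.1) = 0.803; F⁻¹(0.9) = 0.944.

[0.803, 0.944]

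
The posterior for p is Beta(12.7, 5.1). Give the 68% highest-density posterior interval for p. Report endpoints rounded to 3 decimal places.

The posterior is unimodal and skewed, so the HPD interval has equal density at both endpoints and is the shortest 68% interval.
Solving f(0.627) = f(0.836) with F(0.836) − F(0.627) = 0.68 gives [0.627, 0.836].
For comparison, the equal-tailed interval is [0.608, 0.819]; the HPD is narrower and shifted toward the mode.

[0.627, 0.836]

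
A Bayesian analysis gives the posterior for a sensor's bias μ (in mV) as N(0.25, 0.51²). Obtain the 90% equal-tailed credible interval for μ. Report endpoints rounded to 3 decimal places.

The posterior is symmetric, so the 90% equal-tailed interval is μ = 0.25 ± z·0.51 with z = 1.645.
Half-width: 1.645 × 0.51 = 0.839.
0.25 − 0.839 = -0.589; 0.25 + 0.839 = 1.089.

[-0.589, 1.089]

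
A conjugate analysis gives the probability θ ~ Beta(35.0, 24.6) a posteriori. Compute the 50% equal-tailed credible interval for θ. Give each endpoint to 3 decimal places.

[0.545, 0.631]

Posterior: Beta(35.0, 24.6).
Equal-tailed 50% interval: the 0.25 and 0.75 quantiles of Beta(35.0, 24.6).
Posterior mean ≈ 0.587, SD ≈ 0.063; a Normal approximation gives roughly [0.545, 0.630].
Exact: F⁻¹(0.25) = 0.545; F⁻¹(0.75) = 0.631.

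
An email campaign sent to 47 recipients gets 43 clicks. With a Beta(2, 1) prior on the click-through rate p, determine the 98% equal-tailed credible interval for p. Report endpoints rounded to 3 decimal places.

[0.781, 0.973]

Posterior: Beta(2+43, 1+4) = Beta(45, 5).
Equal-tailed 98% interval: the 0.01 and 0.99 quantiles of Beta(45, 5).
Posterior mean ≈ 0.900, SD ≈ 0.042; a Normal approximation gives roughly [0.802, 0.998].
Exact: F⁻¹(0.01) = 0.781; F⁻¹(0.99) = 0.973.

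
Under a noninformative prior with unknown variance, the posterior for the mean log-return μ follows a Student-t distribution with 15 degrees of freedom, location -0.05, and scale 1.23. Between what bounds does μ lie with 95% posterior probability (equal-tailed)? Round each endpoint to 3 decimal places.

The t_15 distribution is symmetric; the 95% interval is -0.05 ± t·1.23 with t_{0.975,15} = 2.131.
Half-width: 2.131 × 1.23 = 2.622.
-0.05 − 2.622 = -2.672; -0.05 + 2.622 = 2.572.

[-2.672, 2.572]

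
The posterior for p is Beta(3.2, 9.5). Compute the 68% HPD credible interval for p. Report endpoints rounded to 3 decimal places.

The posterior is unimodal and skewed, so the HPD interval has equal density at both endpoints and is the shortest 68% interval.
Solving f(0.106) = f(0.337) with F(0.337) − F(0.106) = 0.68 gives [0.106, 0.337].
For comparison, the equal-tailed interval is [0.134, 0.371]; the HPD is narrower and shifted toward the mode.

[0.106, 0.337]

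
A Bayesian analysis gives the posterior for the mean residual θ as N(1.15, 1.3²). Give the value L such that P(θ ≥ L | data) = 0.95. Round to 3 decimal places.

Need L with P(θ ≥ L) = 0.95: L = 1.15 − z_{0.05}·1.3.
z = 1.645; L = 1.15 − 1.645 × 1.3 = -0.988.

-0.988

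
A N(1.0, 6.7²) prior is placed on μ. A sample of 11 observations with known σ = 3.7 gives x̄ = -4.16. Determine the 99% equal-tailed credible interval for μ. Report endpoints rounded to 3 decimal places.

[-6.855, -1.186]

Posterior precision = 1/6.7² + 11/3.7² = 0.0223 + 0.8035 = 0.8258, so posterior SD = 1.1004.
Posterior mean = (1.0/6.7² + 11·-4.16/3.7²) / 0.8258 = -4.0208.
Interval: -4.0208 ± 2.576 × 1.1004 → [-6.855, -1.186].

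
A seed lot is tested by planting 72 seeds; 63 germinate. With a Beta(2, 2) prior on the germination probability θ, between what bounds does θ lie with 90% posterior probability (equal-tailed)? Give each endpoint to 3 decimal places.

[0.784, 0.916]

Posterior: Beta(2+63, 2+9) = Beta(65, 11).
Equal-tailed 90% interval: the 0.05 and 0.95 quantiles of Beta(65, 11).
Posterior mean ≈ 0.855, SD ≈ 0.040; a Normal approximation gives roughly [0.789, 0.921].
Exact: F⁻¹(0.05) = 0.784; F⁻¹(0.95) = 0.916.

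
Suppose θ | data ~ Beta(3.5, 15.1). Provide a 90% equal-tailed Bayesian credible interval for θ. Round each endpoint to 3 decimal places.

[0.064, 0.351]

Posterior: Beta(3.5, 15.1).
Equal-tailed 90% interval: the 0.05 and 0.95 quantiles of Beta(3.5, 15.1).
Posterior mean ≈ 0.188, SD ≈ 0.088; a Normal approximation gives roughly [0.043, 0.333].
Exact: F⁻¹(0.05) = 0.064; F⁻¹(0.95) = 0.351.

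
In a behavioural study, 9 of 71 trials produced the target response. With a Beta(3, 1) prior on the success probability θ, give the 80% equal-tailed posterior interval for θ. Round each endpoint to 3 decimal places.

[0.108, 0.216]

Posterior: Beta(3+9, 1+62) = Beta(12, 63).
Equal-tailed 80% interval: the 0.1 and 0.9 quantiles of Beta(12, 63).
Posterior mean ≈ 0.160, SD ≈ 0.042; a Normal approximation gives roughly [0.106, 0.214].
Exact: F⁻¹(0.1) = 0.108; F⁻¹(0.9) = 0.216.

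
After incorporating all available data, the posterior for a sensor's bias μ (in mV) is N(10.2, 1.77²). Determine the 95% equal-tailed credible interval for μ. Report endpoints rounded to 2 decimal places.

[6.73, 13.67]

The posterior is symmetric, so the 95% equal-tailed interval is μ = 10.2 ± z·1.77 with z = 1.960.
Half-width: 1.960 × 1.77 = 3.47.
10.2 − 3.47 = 6.73; 10.2 + 3.47 = 13.67.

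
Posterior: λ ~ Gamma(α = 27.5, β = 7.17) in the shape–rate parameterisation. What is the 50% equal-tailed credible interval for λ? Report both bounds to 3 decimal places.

Posterior: Gamma(shape 27.5, rate 7.17).
Equal-tailed 50% interval: Gamma(27.5, 7.17) quantiles at 0.25 and 0.75.
Posterior mean ≈ 3.835, SD ≈ 0.731; a Normal approximation gives roughly [3.342, 4.329].
Exact: lower = 3.320; upper = 4.300.

[3.320, 4.300]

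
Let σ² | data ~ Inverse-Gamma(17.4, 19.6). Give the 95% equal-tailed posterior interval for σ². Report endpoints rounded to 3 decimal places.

Inverse-Gamma(17.4, 19.6) quantiles: F⁻¹(0.025) and F⁻¹(0.975).
Equivalently, 1/σ² ~ Gamma(17.4, rate = 19.6); invert its 0.975 and 0.025 quantiles.
Posterior mean ≈ 1.195, SD ≈ 0.305; a Normal approximation gives roughly [0.598, 1.792].
Exact: lower = 0.740; upper = 1.920.

[0.740, 1.920]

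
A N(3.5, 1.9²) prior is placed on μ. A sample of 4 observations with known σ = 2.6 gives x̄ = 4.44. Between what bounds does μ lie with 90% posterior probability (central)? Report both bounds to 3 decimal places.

[2.376, 5.905]

Posterior precision = 1/1.9² + 4/2.6² = 0.2770 + 0.5917 = 0.8687, so posterior SD = 1.0729.
Posterior mean = (3.5/1.9² + 4·4.44/2.6²) / 0.8687 = 4.1403.
Interval: 4.1403 ± 1.645 × 1.0729 → [2.376, 5.905].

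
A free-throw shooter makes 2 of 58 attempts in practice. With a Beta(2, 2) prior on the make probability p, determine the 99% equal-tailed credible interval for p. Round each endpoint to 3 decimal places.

Posterior: Beta(2+2, 2+56) = Beta(4, 58).
Equal-tailed 99% interval: the 0.005 and 0.995 quantiles of Beta(4, 58).
Posterior mean ≈ 0.065, SD ≈ 0.031; a Normal approximation gives roughly [-0.015, 0.144].
Exact: F⁻¹(0.005) = 0.011; F⁻¹(0.995) = 0.169.

[0.011, 0.169]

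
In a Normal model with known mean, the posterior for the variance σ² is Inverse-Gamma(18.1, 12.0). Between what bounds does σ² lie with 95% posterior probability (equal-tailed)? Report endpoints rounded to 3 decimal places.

[0.439, 1.117]

Inverse-Gamma(18.1, 12.0) quantiles: F⁻¹(0.025) and F⁻¹(0.975).
Equivalently, 1/σ² ~ Gamma(18.1, rate = 12.0); invert its 0.975 and 0.025 quantiles.
Posterior mean ≈ 0.702, SD ≈ 0.175; a Normal approximation gives roughly [0.359, 1.045].
Exact: lower = 0.439; upper = 1.117.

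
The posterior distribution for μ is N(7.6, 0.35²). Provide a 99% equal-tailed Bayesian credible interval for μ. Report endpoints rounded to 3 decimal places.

The posterior is symmetric, so the 99% equal-tailed interval is μ = 7.6 ± z·0.35 with z = 2.576.
Half-width: 2.576 × 0.35 = 0.902.
7.6 − 0.902 = 6.698; 7.6 + 0.902 = 8.502.

[6.698, 8.502]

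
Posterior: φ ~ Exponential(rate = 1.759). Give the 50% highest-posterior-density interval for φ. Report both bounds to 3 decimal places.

The exponential density is strictly decreasing on [0, ∞), so the HPD interval is anchored at 0: [0, q] with P(φ ≤ q) = 0.50.
q = −ln(1 − 0.50) / 1.759 = 0.6931 / 1.759 = 0.394.

[0.000, 0.394]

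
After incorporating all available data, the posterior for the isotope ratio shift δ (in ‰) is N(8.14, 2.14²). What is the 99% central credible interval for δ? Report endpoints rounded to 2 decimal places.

[2.63, 13.65]

The posterior is symmetric, so the 99% equal-tailed interval is δ = 8.14 ± z·2.14 with z = 2.576.
Half-width: 2.576 × 2.14 = 5.51.
8.14 − 5.51 = 2.63; 8.14 + 5.51 = 13.65.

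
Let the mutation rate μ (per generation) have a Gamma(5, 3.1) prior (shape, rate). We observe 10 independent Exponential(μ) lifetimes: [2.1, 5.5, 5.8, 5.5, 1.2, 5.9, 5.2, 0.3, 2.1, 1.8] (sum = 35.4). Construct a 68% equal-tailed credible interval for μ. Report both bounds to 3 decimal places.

Posterior: Gamma(5+10, 3.1+35.4) = Gamma(15, 38.5) (shape, rate).
Equal-tailed 68% interval: Gamma(15, 38.5) quantiles at 0.16 and 0.84.
Posterior mean ≈ 0.390, SD ≈ 0.101; a Normal approximation gives roughly [0.290, 0.490].
Exact: lower = 0.291; upper = 0.488.

[0.291, 0.488]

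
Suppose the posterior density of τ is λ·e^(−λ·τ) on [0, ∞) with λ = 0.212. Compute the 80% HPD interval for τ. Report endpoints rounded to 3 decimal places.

The exponential density is strictly decreasing on [0, ∞), so the HPD interval is anchored at 0: [0, q] with P(τ ≤ q) = 0.80.
q = −ln(1 − 0.80) / 0.212 = 1.6094 / 0.212 = 7.592.

[0.000, 7.592]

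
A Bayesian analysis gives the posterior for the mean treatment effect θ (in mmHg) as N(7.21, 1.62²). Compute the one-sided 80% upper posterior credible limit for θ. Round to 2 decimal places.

Need U with P(θ ≤ U) = 0.80: U = 7.21 + z_{0.2}·1.62.
z = 0.842; U = 7.21 + 0.842 × 1.62 = 8.57.

8.57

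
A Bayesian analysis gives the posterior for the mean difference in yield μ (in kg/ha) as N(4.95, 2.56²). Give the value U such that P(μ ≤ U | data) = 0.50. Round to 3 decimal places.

Need U with P(μ ≤ U) = 0.50: U = 4.95 + z_{0.5}·2.56.
z = 0.000; U = 4.95 + 0.000 × 2.56 = 4.950.

4.950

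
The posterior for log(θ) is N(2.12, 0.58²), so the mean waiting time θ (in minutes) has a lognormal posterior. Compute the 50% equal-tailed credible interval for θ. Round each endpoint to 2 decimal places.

[5.63, 12.32]

On the log scale the 50% interval is 2.12 ± 0.674 × 0.58 = [1.7288, 2.5112].
Exponentiate: [e^1.7288, e^2.5112] = [5.63, 12.32].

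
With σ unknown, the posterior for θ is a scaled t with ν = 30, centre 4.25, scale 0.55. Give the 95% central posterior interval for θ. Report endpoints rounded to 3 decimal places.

[3.127, 5.373]

The t_30 distribution is symmetric; the 95% interval is 4.25 ± t·0.55 with t_{0.975,30} = 2.042.
Half-width: 2.042 × 0.55 = 1.123.
4.25 − 1.123 = 3.127; 4.25 + 1.123 = 5.373.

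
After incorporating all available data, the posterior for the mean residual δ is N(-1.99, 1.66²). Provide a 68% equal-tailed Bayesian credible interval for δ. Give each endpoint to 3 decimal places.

[-3.641, -0.339]

The posterior is symmetric, so the 68% equal-tailed interval is δ = -1.99 ± z·1.66 with z = 0.994.
Half-width: 0.994 × 1.66 = 1.651.
-1.99 − 1.651 = -3.641; -1.99 + 1.651 = -0.339.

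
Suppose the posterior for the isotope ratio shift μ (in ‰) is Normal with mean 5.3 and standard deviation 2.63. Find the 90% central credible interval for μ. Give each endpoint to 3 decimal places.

The posterior is symmetric, so the 90% equal-tailed interval is μ = 5.3 ± z·2.63 with z = 1.645.
Half-width: 1.645 × 2.63 = 4.326.
5.3 − 4.326 = 0.974; 5.3 + 4.326 = 9.626.

[0.974, 9.626]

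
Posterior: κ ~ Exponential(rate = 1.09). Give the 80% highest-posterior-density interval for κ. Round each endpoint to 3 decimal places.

[0.000, 1.477]

The exponential density is strictly decreasing on [0, ∞), so the HPD interval is anchored at 0: [0, q] with P(κ ≤ q) = 0.80.
q = −ln(1 − 0.80) / 1.09 = 1.6094 / 1.09 = 1.477.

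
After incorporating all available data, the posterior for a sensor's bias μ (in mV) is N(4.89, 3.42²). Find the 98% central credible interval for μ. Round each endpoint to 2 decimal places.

[-3.07, 12.85]

The posterior is symmetric, so the 98% equal-tailed interval is μ = 4.89 ± z·3.42 with z = 2.326.
Half-width: 2.326 × 3.42 = 7.96.
4.89 − 7.96 = -3.07; 4.89 + 7.96 = 12.85.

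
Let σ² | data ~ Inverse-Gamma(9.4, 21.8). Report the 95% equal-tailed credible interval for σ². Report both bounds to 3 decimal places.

[1.338, 4.971]

Inverse-Gamma(9.4, 21.8) quantiles: F⁻¹(0.025) and F⁻¹(0.975).
Equivalently, 1/σ² ~ Gamma(9.4, rate = 21.8); invert its 0.975 and 0.025 quantiles.
Posterior mean ≈ 2.595, SD ≈ 0.954; a Normal approximation gives roughly [0.725, 4.465].
Exact: lower = 1.338; upper = 4.971.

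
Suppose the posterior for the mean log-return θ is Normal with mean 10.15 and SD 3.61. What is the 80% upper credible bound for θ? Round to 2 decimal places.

13.19

Need U with P(θ ≤ U) = 0.80: U = 10.15 + z_{0.2}·3.61.
z = 0.842; U = 10.15 + 0.842 × 3.61 = 13.19.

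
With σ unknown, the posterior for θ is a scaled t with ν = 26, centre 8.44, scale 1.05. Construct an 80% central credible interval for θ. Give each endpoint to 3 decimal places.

[7.059, 9.821]

The t_26 distribution is symmetric; the 80% interval is 8.44 ± t·1.05 with t_{0.9,26} = 1.315.
Half-width: 1.315 × 1.05 = 1.381.
8.44 − 1.381 = 7.059; 8.44 + 1.381 = 9.821.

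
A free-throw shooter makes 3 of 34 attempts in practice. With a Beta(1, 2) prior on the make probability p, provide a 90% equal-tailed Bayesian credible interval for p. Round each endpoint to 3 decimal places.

Posterior: Beta(1+3, 2+31) = Beta(4, 33).
Equal-tailed 90% interval: the 0.05 and 0.95 quantiles of Beta(4, 33).
Posterior mean ≈ 0.108, SD ≈ 0.050; a Normal approximation gives roughly [0.025, 0.191].
Exact: F⁻¹(0.05) = 0.039; F⁻¹(0.95) = 0.202.

[0.039, 0.202]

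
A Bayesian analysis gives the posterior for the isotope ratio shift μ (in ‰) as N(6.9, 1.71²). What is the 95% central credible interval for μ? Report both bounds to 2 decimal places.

The posterior is symmetric, so the 95% equal-tailed interval is μ = 6.9 ± z·1.71 with z = 1.960.
Half-width: 1.960 × 1.71 = 3.35.
6.9 − 3.35 = 3.55; 6.9 + 3.35 = 10.25.

[3.55, 10.25]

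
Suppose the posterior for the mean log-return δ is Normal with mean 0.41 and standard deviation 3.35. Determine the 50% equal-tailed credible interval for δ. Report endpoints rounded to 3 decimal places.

[-1.850, 2.670]

The posterior is symmetric, so the 50% equal-tailed interval is δ = 0.41 ± z·3.35 with z = 0.674.
Half-width: 0.674 × 3.35 = 2.260.
0.41 − 2.260 = -1.850; 0.41 + 2.260 = 2.670.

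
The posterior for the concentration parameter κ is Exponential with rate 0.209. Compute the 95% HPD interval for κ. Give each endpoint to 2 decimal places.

[0.00, 14.33]

The exponential density is strictly decreasing on [0, ∞), so the HPD interval is anchored at 0: [0, q] with P(κ ≤ q) = 0.95.
q = −ln(1 − 0.95) / 0.209 = 2.9957 / 0.209 = 14.33.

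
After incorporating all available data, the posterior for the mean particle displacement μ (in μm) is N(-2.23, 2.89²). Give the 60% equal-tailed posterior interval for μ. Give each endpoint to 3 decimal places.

The posterior is symmetric, so the 60% equal-tailed interval is μ = -2.23 ± z·2.89 with z = 0.842.
Half-width: 0.842 × 2.89 = 2.432.
-2.23 − 2.432 = -4.662; -2.23 + 2.432 = 0.202.

[-4.662, 0.202]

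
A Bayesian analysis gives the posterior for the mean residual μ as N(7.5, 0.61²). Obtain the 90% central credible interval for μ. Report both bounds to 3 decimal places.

[6.497, 8.503]

The posterior is symmetric, so the 90% equal-tailed interval is μ = 7.5 ± z·0.61 with z = 1.645.
Half-width: 1.645 × 0.61 = 1.003.
7.5 − 1.003 = 6.497; 7.5 + 1.003 = 8.503.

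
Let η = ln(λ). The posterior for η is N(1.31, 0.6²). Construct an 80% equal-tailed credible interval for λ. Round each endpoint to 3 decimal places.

[1.718, 7.996]

On the log scale the 80% interval is 1.31 ± 1.282 × 0.6 = [0.5411, 2.0789].
Exponentiate: [e^0.5411, e^2.0789] = [1.718, 7.996].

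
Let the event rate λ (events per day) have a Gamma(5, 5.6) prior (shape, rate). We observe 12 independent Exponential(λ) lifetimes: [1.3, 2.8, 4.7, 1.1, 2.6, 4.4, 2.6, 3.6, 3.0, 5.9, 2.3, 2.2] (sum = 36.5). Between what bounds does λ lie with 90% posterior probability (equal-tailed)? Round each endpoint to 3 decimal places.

Posterior: Gamma(5+12, 5.6+36.5) = Gamma(17, 42.1) (shape, rate).
Equal-tailed 90% interval: Gamma(17, 42.1) quantiles at 0.05 and 0.95.
Posterior mean ≈ 0.404, SD ≈ 0.098; a Normal approximation gives roughly [0.243, 0.565].
Exact: lower = 0.257; upper = 0.577.

[0.257, 0.577]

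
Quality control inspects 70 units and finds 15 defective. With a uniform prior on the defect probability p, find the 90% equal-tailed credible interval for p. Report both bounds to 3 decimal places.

[0.147, 0.307]

Posterior: Beta(1+15, 1+55) = Beta(16, 56).
Equal-tailed 90% interval: the 0.05 and 0.95 quantiles of Beta(16, 56).
Posterior mean ≈ 0.222, SD ≈ 0.049; a Normal approximation gives roughly [0.142, 0.302].
Exact: F⁻¹(0.05) = 0.147; F⁻¹(0.95) = 0.307.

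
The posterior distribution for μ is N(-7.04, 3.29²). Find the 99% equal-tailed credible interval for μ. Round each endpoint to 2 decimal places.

[-15.51, 1.43]

The posterior is symmetric, so the 99% equal-tailed interval is μ = -7.04 ± z·3.29 with z = 2.576.
Half-width: 2.576 × 3.29 = 8.47.
-7.04 − 8.47 = -15.51; -7.04 + 8.47 = 1.43.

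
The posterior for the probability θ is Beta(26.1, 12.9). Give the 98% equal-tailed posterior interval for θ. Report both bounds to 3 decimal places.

Posterior: Beta(26.1, 12.9).
Equal-tailed 98% interval: the 0.01 and 0.99 quantiles of Beta(26.1, 12.9).
Posterior mean ≈ 0.669, SD ≈ 0.074; a Normal approximation gives roughly [0.496, 0.842].
Exact: F⁻¹(0.01) = 0.486; F⁻¹(0.99) = 0.827.

[0.486, 0.827]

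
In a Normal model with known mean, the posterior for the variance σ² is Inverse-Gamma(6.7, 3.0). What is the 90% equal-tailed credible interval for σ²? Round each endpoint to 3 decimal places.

Inverse-Gamma(6.7, 3.0) quantiles: F⁻¹(0.05) and F⁻¹(0.95).
Equivalently, 1/σ² ~ Gamma(6.7, rate = 3.0); invert its 0.95 and 0.05 quantiles.
Posterior mean ≈ 0.526, SD ≈ 0.243; a Normal approximation gives roughly [0.127, 0.926].
Exact: lower = 0.262; upper = 0.974.

[0.262, 0.974]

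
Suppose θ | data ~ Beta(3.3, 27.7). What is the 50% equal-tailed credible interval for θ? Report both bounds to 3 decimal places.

Posterior: Beta(3.3, 27.7).
Equal-tailed 50% interval: the 0.25 and 0.75 quantiles of Beta(3.3, 27.7).
Posterior mean ≈ 0.106, SD ≈ 0.055; a Normal approximation gives roughly [0.070, 0.143].
Exact: F⁻¹(0.25) = 0.066; F⁻¹(0.75) = 0.138.

[0.066, 0.138]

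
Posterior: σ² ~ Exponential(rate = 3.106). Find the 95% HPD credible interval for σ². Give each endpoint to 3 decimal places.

[0.000, 0.964]

The exponential density is strictly decreasing on [0, ∞), so the HPD interval is anchored at 0: [0, q] with P(σ² ≤ q) = 0.95.
q = −ln(1 − 0.95) / 3.106 = 2.9957 / 3.106 = 0.964.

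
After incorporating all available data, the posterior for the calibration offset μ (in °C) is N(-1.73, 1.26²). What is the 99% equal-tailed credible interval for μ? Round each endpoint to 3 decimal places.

[-4.976, 1.516]

The posterior is symmetric, so the 99% equal-tailed interval is μ = -1.73 ± z·1.26 with z = 2.576.
Half-width: 2.576 × 1.26 = 3.246.
-1.73 − 3.246 = -4.976; -1.73 + 3.246 = 1.516.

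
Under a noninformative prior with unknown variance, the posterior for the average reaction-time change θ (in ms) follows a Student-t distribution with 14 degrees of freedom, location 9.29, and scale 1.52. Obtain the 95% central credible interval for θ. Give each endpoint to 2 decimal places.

[6.03, 12.55]

The t_14 distribution is symmetric; the 95% interval is 9.29 ± t·1.52 with t_{0.975,14} = 2.145.
Half-width: 2.145 × 1.52 = 3.26.
9.29 − 3.26 = 6.03; 9.29 + 3.26 = 12.55.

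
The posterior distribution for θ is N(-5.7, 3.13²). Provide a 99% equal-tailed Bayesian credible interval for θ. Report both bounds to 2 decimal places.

[-13.76, 2.36]

The posterior is symmetric, so the 99% equal-tailed interval is θ = -5.7 ± z·3.13 with z = 2.576.
Half-width: 2.576 × 3.13 = 8.06.
-5.7 − 8.06 = -13.76; -5.7 + 8.06 = 2.36.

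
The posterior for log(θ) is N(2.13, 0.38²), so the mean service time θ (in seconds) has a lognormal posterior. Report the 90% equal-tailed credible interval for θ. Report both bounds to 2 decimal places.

[4.50, 15.72]

On the log scale the 90% interval is 2.13 ± 1.645 × 0.38 = [1.5050, 2.7550].
Exponentiate: [e^1.5050, e^2.7550] = [4.50, 15.72].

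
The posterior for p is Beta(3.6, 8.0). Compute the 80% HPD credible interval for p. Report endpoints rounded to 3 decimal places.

[0.126, 0.460]

The posterior is unimodal and skewed, so the HPD interval has equal density at both endpoints and is the shortest 80% interval.
Solving f(0.126) = f(0.460) with F(0.460) − F(0.126) = 0.80 gives [0.126, 0.460].
For comparison, the equal-tailed interval is [0.148, 0.488]; the HPD is narrower and shifted toward the mode.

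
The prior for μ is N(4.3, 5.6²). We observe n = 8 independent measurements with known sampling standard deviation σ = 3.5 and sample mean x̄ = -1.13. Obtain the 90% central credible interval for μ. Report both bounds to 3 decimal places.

[-2.865, 1.110]

Posterior precision = 1/5.6² + 8/3.5² = 0.0319 + 0.6531 = 0.6849, so posterior SD = 1.2083.
Posterior mean = (4.3/5.6² + 8·-1.13/3.5²) / 0.6849 = -0.8772.
Interval: -0.8772 ± 1.645 × 1.2083 → [-2.865, 1.110].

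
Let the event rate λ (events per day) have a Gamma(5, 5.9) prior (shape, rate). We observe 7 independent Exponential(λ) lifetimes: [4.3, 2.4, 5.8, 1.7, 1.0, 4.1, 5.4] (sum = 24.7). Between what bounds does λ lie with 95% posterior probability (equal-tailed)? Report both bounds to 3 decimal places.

Posterior: Gamma(5+7, 5.9+24.7) = Gamma(12, 30.6) (shape, rate).
Equal-tailed 95% interval: Gamma(12, 30.6) quantiles at 0.025 and 0.975.
Posterior mean ≈ 0.392, SD ≈ 0.113; a Normal approximation gives roughly [0.170, 0.614].
Exact: lower = 0.203; upper = 0.643.

[0.203, 0.643]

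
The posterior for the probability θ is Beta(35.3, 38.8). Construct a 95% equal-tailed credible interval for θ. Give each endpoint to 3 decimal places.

[0.364, 0.590]

Posterior: Beta(35.3, 38.8).
Equal-tailed 95% interval: the 0.025 and 0.975 quantiles of Beta(35.3, 38.8).
Posterior mean ≈ 0.476, SD ≈ 0.058; a Normal approximation gives roughly [0.363, 0.589].
Exact: F⁻¹(0.025) = 0.364; F⁻¹(0.975) = 0.590.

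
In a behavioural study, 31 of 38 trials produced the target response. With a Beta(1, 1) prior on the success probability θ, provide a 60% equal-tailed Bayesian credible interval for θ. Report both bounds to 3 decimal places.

[0.749, 0.854]

Posterior: Beta(1+31, 1+7) = Beta(32, 8).
Equal-tailed 60% interval: the 0.2 and 0.8 quantiles of Beta(32, 8).
Posterior mean ≈ 0.800, SD ≈ 0.062; a Normal approximation gives roughly [0.747, 0.853].
Exact: F⁻¹(0.2) = 0.749; F⁻¹(0.8) = 0.854.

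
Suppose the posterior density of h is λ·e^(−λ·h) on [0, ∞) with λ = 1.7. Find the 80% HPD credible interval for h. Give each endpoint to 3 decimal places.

The exponential density is strictly decreasing on [0, ∞), so the HPD interval is anchored at 0: [0, q] with P(h ≤ q) = 0.80.
q = −ln(1 − 0.80) / 1.7 = 1.6094 / 1.7 = 0.947.

[0.000, 0.947]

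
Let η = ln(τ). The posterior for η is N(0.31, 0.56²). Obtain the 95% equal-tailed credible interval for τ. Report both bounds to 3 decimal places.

On the log scale the 95% interval is 0.31 ± 1.960 × 0.56 = [-0.7876, 1.4076].
Exponentiate: [e^-0.7876, e^1.4076] = [0.455, 4.086].

[0.455, 4.086]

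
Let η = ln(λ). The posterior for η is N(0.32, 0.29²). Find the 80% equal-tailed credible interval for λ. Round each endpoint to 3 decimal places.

[0.950, 1.997]

On the log scale the 80% interval is 0.32 ± 1.282 × 0.29 = [-0.0516, 0.6916].
Exponentiate: [e^-0.0516, e^0.6916] = [0.950, 1.997].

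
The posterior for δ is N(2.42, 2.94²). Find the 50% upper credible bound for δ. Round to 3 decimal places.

2.420

Need U with P(δ ≤ U) = 0.50: U = 2.42 + z_{0.5}·2.94.
z = 0.000; U = 2.42 + 0.000 × 2.94 = 2.420.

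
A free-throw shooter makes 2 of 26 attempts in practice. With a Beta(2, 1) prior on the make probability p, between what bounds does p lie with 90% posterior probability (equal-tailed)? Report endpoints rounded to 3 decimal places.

[0.050, 0.254]

Posterior: Beta(2+2, 1+24) = Beta(4, 25).
Equal-tailed 90% interval: the 0.05 and 0.95 quantiles of Beta(4, 25).
Posterior mean ≈ 0.138, SD ≈ 0.063; a Normal approximation gives roughly [0.034, 0.241].
Exact: F⁻¹(0.05) = 0.050; F⁻¹(0.95) = 0.254.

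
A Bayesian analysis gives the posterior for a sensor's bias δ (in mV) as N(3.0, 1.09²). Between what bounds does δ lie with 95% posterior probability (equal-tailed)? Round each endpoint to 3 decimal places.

[0.864, 5.136]

The posterior is symmetric, so the 95% equal-tailed interval is δ = 3.0 ± z·1.09 with z = 1.960.
Half-width: 1.960 × 1.09 = 2.136.
3.0 − 2.136 = 0.864; 3.0 + 2.136 = 5.136.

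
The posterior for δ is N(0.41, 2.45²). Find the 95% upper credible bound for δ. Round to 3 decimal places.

4.440

Need U with P(δ ≤ U) = 0.95: U = 0.41 + z_{0.05}·2.45.
z = 1.645; U = 0.41 + 1.645 × 2.45 = 4.440.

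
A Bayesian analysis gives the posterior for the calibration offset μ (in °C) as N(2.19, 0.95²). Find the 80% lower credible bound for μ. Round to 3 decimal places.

Need L with P(μ ≥ L) = 0.80: L = 2.19 − z_{0.2}·0.95.
z = 0.842; L = 2.19 − 0.842 × 0.95 = 1.390.

1.390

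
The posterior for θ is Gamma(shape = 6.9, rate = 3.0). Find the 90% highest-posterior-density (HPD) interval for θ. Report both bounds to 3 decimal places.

The posterior is unimodal and skewed, so the HPD interval has equal density at both endpoints and is the shortest 90% interval.
Solving f(0.906) = f(3.642) with F(3.642) − F(0.906) = 0.90 gives [0.906, 3.642].
For comparison, the equal-tailed interval is [1.072, 3.904]; the HPD is narrower and shifted toward the mode.

[0.906, 3.642]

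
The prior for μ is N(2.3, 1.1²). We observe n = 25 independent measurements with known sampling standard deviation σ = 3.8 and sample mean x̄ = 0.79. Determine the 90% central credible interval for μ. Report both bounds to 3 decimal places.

[0.249, 2.306]

Posterior precision = 1/1.1² + 25/3.8² = 0.8264 + 1.7313 = 2.5577, so posterior SD = 0.6253.
Posterior mean = (2.3/1.1² + 25·0.79/3.8²) / 2.5577 = 1.2779.
Interval: 1.2779 ± 1.645 × 0.6253 → [0.249, 2.306].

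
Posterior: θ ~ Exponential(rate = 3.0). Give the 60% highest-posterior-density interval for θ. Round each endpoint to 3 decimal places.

[0.000, 0.305]

The exponential density is strictly decreasing on [0, ∞), so the HPD interval is anchored at 0: [0, q] with P(θ ≤ q) = 0.60.
q = −ln(1 − 0.60) / 3.0 = 0.9163 / 3.0 = 0.305.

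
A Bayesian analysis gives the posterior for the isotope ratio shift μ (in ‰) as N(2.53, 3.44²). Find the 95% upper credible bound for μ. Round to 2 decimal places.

8.19

Need U with P(μ ≤ U) = 0.95: U = 2.53 + z_{0.05}·3.44.
z = 1.645; U = 2.53 + 1.645 × 3.44 = 8.19.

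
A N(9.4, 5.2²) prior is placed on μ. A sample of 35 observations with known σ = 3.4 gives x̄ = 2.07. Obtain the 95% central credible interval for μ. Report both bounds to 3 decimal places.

[1.039, 3.278]

Posterior precision = 1/5.2² + 35/3.4² = 0.0370 + 3.0277 = 3.0647, so posterior SD = 0.5712.
Posterior mean = (9.4/5.2² + 35·2.07/3.4²) / 3.0647 = 2.1585.
Interval: 2.1585 ± 1.960 × 0.5712 → [1.039, 3.278].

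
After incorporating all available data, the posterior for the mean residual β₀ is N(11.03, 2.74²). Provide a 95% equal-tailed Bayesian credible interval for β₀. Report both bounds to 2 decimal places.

[5.66, 16.40]

The posterior is symmetric, so the 95% equal-tailed interval is β₀ = 11.03 ± z·2.74 with z = 1.960.
Half-width: 1.960 × 2.74 = 5.37.
11.03 − 5.37 = 5.66; 11.03 + 5.37 = 16.40.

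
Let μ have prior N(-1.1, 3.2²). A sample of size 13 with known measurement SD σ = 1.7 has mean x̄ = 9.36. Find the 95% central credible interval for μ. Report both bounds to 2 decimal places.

[8.22, 10.05]

Posterior precision = 1/3.2² + 13/1.7² = 0.0977 + 4.4983 = 4.5959, so posterior SD = 0.4665.
Posterior mean = (-1.1/3.2² + 13·9.36/1.7²) / 4.5959 = 9.1377.
Interval: 9.1377 ± 1.960 × 0.4665 → [8.22, 10.05].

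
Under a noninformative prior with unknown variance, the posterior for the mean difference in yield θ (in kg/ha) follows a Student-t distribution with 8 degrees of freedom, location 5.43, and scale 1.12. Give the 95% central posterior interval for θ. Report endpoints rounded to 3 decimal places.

The t_8 distribution is symmetric; the 95% interval is 5.43 ± t·1.12 with t_{0.975,8} = 2.306.
Half-width: 2.306 × 1.12 = 2.583.
5.43 − 2.583 = 2.847; 5.43 + 2.583 = 8.013.

[2.847, 8.013]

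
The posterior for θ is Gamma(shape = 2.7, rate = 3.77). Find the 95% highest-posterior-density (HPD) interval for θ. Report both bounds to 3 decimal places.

The posterior is unimodal and skewed, so the HPD interval has equal density at both endpoints and is the shortest 95% interval.
Solving f(0.054) = f(1.571) with F(1.571) − F(0.054) = 0.95 gives [0.054, 1.571].
For comparison, the equal-tailed interval is [0.131, 1.789]; the HPD is narrower and shifted toward the mode.

[0.054, 1.571]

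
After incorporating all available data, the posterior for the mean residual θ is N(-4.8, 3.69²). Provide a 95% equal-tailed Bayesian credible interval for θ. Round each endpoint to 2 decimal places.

The posterior is symmetric, so the 95% equal-tailed interval is θ = -4.8 ± z·3.69 with z = 1.960.
Half-width: 1.960 × 3.69 = 7.23.
-4.8 − 7.23 = -12.03; -4.8 + 7.23 = 2.43.

[-12.03, 2.43]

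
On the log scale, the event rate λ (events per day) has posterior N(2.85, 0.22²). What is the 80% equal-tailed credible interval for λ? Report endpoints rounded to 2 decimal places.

On the log scale the 80% interval is 2.85 ± 1.282 × 0.22 = [2.5681, 3.1319].
Exponentiate: [e^2.5681, e^3.1319] = [13.04, 22.92].

[13.04, 22.92]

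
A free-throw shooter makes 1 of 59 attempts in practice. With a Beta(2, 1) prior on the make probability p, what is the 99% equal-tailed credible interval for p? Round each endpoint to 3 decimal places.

[0.006, 0.143]

Posterior: Beta(2+1, 1+58) = Beta(3, 59).
Equal-tailed 99% interval: the 0.005 and 0.995 quantiles of Beta(3, 59).
Posterior mean ≈ 0.048, SD ≈ 0.027; a Normal approximation gives roughly [-0.021, 0.118].
Exact: F⁻¹(0.005) = 0.006; F⁻¹(0.995) = 0.143.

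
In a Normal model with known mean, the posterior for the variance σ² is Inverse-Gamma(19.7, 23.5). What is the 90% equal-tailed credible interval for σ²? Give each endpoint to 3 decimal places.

Inverse-Gamma(19.7, 23.5) quantiles: F⁻¹(0.05) and F⁻¹(0.95).
Equivalently, 1/σ² ~ Gamma(19.7, rate = 23.5); invert its 0.95 and 0.05 quantiles.
Posterior mean ≈ 1.257, SD ≈ 0.299; a Normal approximation gives roughly [0.765, 1.748].
Exact: lower = 0.854; upper = 1.806.

[0.854, 1.806]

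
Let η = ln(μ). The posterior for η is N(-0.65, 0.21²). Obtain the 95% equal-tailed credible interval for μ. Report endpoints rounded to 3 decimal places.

On the log scale the 95% interval is -0.65 ± 1.960 × 0.21 = [-1.0616, -0.2384].
Exponentiate: [e^-1.0616, e^-0.2384] = [0.346, 0.788].

[0.346, 0.788]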